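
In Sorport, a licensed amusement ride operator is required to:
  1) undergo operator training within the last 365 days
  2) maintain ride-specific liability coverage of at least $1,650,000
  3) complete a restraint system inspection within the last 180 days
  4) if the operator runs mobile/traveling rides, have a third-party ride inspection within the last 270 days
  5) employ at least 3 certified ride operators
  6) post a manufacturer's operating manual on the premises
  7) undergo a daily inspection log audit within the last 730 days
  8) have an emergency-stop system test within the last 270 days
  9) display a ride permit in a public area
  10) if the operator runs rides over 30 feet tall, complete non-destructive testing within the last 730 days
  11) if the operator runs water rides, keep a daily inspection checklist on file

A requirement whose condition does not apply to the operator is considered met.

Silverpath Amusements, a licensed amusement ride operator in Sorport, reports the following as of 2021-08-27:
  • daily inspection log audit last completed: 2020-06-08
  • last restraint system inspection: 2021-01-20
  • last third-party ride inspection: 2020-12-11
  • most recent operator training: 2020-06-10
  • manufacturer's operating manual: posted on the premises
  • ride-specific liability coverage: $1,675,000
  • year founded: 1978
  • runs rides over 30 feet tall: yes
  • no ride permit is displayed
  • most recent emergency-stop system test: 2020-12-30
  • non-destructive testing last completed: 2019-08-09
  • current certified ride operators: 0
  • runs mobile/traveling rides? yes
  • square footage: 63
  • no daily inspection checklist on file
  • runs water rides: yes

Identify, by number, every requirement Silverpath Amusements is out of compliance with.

1. operator training 443 days ago vs limit 365 → not met
2. ride-specific liability coverage $1,675,000 ≥ $1,650,000 → met
3. restraint system inspection 219 days ago vs limit 180 → not met
4. condition 'runs mobile/traveling rides' holds; third-party ride inspection 259 days ago vs limit 270 → met
5. certified ride operators 0 < 3 → not met
6. manufacturer's operating manual present → met
7. daily inspection log audit 445 days ago vs limit 730 → met
8. emergency-stop system test 240 days ago vs limit 270 → met
9. ride permit absent → not met
10. condition 'runs rides over 30 feet tall' holds; non-destructive testing 749 days ago vs limit 730 → not met
11. condition 'runs water rides' holds; daily inspection checklist absent → not met
Not met: 1, 3, 5, 9, 10, 11

1, 3, 5, 9, 10, 11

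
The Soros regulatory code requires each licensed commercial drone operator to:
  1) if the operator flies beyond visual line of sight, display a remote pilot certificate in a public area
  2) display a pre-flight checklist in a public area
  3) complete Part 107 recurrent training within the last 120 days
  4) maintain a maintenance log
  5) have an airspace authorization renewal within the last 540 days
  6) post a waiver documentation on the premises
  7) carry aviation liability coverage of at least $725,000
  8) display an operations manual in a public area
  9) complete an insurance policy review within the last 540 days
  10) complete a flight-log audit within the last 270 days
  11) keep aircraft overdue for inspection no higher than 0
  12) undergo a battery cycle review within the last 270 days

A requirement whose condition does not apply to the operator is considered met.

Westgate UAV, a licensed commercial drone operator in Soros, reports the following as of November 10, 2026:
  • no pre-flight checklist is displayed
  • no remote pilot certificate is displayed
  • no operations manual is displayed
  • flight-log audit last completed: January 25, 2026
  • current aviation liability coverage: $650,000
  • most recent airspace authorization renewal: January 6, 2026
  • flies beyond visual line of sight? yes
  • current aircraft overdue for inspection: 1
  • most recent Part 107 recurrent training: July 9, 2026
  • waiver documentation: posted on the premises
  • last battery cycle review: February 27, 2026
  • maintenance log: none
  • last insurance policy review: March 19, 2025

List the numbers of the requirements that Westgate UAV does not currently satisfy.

1, 2, 3, 4, 7, 8, 9, 10, 11

1. condition 'flies beyond visual line of sight' holds; remote pilot certificate absent → not met
2. pre-flight checklist absent → not met
3. Part 107 recurrent training 124 days ago vs limit 120 → not met
4. maintenance log absent → not met
5. airspace authorization renewal 308 days ago vs limit 540 → met
6. waiver documentation present → met
7. aviation liability coverage $650,000 < $725,000 → not met
8. operations manual absent → not met
9. insurance policy review 601 days ago vs limit 540 → not met
10. flight-log audit 289 days ago vs limit 270 → not met
11. aircraft overdue for inspection 1 > 0 → not met
12. battery cycle review 256 days ago vs limit 270 → met
Not met: 1, 2, 3, 4, 7, 8, 9, 10, 11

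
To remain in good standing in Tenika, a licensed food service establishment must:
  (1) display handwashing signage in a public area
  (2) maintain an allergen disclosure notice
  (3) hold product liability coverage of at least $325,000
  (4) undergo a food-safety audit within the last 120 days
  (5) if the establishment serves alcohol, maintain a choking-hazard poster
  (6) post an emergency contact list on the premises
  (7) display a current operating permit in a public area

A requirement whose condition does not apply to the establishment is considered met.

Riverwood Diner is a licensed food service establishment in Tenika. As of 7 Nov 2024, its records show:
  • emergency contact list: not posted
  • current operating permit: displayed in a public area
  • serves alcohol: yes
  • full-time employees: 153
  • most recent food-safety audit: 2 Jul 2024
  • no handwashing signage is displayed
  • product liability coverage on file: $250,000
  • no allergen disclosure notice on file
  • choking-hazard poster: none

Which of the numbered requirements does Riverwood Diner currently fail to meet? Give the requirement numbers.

1. handwashing signage absent → not met
2. allergen disclosure notice absent → not met
3. product liability coverage $250,000 < $325,000 → not met
4. food-safety audit 128 days ago vs limit 120 → not met
5. condition 'serves alcohol' holds; choking-hazard poster absent → not met
6. emergency contact list absent → not met
7. current operating permit present → met
Not met: 1, 2, 3, 4, 5, 6

1, 2, 3, 4, 5, 6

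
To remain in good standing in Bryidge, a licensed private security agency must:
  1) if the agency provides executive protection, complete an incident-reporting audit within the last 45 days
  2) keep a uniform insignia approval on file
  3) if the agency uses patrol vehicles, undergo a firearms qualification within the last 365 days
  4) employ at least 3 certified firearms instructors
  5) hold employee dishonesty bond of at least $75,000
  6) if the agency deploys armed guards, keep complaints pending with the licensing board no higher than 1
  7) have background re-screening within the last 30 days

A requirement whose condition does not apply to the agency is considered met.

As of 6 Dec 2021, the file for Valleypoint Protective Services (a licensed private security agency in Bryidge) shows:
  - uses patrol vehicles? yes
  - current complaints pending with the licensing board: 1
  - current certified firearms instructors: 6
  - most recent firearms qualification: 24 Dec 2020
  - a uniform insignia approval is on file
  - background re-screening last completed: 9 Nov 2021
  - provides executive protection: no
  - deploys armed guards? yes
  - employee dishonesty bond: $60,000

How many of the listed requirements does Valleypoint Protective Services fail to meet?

1

1. condition 'provides executive protection' does not hold → requirement n/a → met
2. uniform insignia approval present → met
3. condition 'uses patrol vehicles' holds; firearms qualification 347 days ago vs limit 365 → met
4. certified firearms instructors 6 ≥ 3 → met
5. employee dishonesty bond $60,000 < $75,000 → not met
6. condition 'deploys armed guards' holds; complaints pending with the licensing board 1 ≤ 1 → met
7. background re-screening 27 days ago vs limit 30 → met
Not met: 1 of 7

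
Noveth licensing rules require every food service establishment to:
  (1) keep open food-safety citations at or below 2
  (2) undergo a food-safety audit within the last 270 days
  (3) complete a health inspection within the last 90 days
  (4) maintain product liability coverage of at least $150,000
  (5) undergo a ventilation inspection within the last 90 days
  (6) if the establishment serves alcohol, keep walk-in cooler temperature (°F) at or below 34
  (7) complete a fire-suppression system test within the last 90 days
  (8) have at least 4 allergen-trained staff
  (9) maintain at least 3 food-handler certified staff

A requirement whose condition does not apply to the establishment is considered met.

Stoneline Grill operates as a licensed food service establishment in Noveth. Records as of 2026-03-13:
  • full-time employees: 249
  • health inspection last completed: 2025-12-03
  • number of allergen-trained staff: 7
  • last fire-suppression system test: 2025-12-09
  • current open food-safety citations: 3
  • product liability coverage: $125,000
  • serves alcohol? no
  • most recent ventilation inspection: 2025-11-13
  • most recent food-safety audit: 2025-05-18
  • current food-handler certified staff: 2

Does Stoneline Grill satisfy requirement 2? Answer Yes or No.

No

2. food-safety audit 299 days ago vs limit 270 → not met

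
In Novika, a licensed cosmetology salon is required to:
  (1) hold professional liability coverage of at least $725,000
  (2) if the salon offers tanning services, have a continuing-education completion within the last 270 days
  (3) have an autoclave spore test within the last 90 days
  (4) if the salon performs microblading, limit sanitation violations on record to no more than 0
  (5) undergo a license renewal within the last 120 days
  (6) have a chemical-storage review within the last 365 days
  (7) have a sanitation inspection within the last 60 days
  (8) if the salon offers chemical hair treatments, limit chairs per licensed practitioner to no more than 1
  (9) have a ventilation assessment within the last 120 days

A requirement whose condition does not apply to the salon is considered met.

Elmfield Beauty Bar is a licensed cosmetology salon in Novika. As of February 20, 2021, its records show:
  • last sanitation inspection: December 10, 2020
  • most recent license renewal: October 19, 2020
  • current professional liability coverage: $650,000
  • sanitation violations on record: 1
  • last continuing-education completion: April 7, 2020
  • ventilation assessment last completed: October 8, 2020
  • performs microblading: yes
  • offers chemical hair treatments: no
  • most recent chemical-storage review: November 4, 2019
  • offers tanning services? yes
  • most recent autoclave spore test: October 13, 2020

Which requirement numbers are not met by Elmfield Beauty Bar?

1. professional liability coverage $650,000 < $725,000 → not met
2. condition 'offers tanning services' holds; continuing-education completion 319 days ago vs limit 270 → not met
3. autoclave spore test 130 days ago vs limit 90 → not met
4. condition 'performs microblading' holds; sanitation violations on record 1 > 0 → not met
5. license renewal 124 days ago vs limit 120 → not met
6. chemical-storage review 474 days ago vs limit 365 → not met
7. sanitation inspection 72 days ago vs limit 60 → not met
8. condition 'offers chemical hair treatments' does not hold → requirement n/a → met
9. ventilation assessment 135 days ago vs limit 120 → not met
Not met: 1, 2, 3, 4, 5, 6, 7, 9

1, 2, 3, 4, 5, 6, 7, 9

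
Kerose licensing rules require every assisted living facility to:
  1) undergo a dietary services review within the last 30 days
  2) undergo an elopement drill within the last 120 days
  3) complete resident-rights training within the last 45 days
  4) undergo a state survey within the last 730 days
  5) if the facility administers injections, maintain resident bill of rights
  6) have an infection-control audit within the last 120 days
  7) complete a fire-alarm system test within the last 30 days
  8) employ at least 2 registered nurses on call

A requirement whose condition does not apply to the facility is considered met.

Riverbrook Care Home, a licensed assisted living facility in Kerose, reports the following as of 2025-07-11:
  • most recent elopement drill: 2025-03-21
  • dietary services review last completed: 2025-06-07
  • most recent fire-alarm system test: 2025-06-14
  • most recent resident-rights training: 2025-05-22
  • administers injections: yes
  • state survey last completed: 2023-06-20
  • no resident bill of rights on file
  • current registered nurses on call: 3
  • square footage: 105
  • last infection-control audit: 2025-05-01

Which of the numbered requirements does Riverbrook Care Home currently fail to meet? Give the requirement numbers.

1, 3, 4, 5

1. dietary services review 34 days ago vs limit 30 → not met
2. elopement drill 112 days ago vs limit 120 → met
3. resident-rights training 50 days ago vs limit 45 → not met
4. state survey 752 days ago vs limit 730 → not met
5. condition 'administers injections' holds; resident bill of rights absent → not met
6. infection-control audit 71 days ago vs limit 120 → met
7. fire-alarm system test 27 days ago vs limit 30 → met
8. registered nurses on call 3 ≥ 2 → met
Not met: 1, 3, 4, 5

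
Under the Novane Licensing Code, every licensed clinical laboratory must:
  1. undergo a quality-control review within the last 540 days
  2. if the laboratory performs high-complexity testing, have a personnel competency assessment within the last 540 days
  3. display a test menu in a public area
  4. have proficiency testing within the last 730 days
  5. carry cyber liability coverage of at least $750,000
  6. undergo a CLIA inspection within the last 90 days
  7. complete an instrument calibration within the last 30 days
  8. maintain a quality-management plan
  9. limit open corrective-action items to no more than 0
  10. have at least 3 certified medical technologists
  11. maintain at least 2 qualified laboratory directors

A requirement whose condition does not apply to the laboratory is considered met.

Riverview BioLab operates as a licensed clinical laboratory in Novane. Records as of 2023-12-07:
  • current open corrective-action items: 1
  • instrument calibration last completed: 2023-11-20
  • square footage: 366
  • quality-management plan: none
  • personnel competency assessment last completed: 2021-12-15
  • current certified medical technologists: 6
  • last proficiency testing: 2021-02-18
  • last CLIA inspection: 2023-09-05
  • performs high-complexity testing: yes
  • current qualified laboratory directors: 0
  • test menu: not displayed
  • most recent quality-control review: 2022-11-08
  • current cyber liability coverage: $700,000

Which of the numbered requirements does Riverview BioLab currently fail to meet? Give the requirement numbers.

1. quality-control review 394 days ago vs limit 540 → met
2. condition 'performs high-complexity testing' holds; personnel competency assessment 722 days ago vs limit 540 → not met
3. test menu absent → not met
4. proficiency testing 1022 days ago vs limit 730 → not met
5. cyber liability coverage $700,000 < $750,000 → not met
6. CLIA inspection 93 days ago vs limit 90 → not met
7. instrument calibration 17 days ago vs limit 30 → met
8. quality-management plan absent → not met
9. open corrective-action items 1 > 0 → not met
10. certified medical technologists 6 ≥ 3 → met
11. qualified laboratory directors 0 < 2 → not met
Not met: 2, 3, 4, 5, 6, 8, 9, 11

2, 3, 4, 5, 6, 8, 9, 11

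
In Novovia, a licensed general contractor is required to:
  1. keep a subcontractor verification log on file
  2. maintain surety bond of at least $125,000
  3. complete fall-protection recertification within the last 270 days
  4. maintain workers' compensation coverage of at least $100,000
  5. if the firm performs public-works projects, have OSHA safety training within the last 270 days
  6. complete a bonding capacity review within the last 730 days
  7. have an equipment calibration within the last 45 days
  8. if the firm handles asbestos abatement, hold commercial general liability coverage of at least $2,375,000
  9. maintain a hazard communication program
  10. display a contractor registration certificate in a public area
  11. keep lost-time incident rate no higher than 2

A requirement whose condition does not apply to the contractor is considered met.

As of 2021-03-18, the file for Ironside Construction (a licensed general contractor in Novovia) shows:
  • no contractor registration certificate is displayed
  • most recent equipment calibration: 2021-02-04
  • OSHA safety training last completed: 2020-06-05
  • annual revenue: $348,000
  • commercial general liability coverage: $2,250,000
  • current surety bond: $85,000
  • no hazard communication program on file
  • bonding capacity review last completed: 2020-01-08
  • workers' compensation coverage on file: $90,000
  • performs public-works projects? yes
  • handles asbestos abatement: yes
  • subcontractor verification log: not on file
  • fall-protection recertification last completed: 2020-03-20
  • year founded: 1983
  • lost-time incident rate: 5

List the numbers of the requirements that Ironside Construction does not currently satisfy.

1, 2, 3, 4, 5, 8, 9, 10, 11

1. subcontractor verification log absent → not met
2. surety bond $85,000 < $125,000 → not met
3. fall-protection recertification 363 days ago vs limit 270 → not met
4. workers' compensation coverage $90,000 < $100,000 → not met
5. condition 'performs public-works projects' holds; OSHA safety training 286 days ago vs limit 270 → not met
6. bonding capacity review 435 days ago vs limit 730 → met
7. equipment calibration 42 days ago vs limit 45 → met
8. condition 'handles asbestos abatement' holds; commercial general liability coverage $2,250,000 < $2,375,000 → not met
9. hazard communication program absent → not met
10. contractor registration certificate absent → not met
11. lost-time incident rate 5 > 2 → not met
Not met: 1, 2, 3, 4, 5, 8, 9, 10, 11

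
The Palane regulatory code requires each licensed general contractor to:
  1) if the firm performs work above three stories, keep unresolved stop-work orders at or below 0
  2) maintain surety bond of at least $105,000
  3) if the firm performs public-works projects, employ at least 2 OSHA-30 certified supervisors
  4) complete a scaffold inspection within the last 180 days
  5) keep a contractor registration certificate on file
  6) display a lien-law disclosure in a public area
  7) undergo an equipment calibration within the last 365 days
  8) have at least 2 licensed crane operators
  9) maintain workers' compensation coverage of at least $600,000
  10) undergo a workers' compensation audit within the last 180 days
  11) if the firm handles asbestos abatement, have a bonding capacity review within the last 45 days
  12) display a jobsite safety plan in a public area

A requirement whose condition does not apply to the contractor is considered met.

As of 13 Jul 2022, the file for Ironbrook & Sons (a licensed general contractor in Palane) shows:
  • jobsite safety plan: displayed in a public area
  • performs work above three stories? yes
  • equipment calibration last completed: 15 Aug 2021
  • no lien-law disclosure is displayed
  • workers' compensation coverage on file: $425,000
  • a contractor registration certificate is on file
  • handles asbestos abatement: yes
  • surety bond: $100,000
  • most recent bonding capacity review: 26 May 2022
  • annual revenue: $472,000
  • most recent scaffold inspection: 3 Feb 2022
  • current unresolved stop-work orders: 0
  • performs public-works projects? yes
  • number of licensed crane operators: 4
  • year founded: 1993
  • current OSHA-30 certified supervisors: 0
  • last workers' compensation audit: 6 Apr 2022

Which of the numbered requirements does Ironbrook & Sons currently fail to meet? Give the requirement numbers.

1. condition 'performs work above three stories' holds; unresolved stop-work orders 0 ≤ 0 → met
2. surety bond $100,000 < $105,000 → not met
3. condition 'performs public-works projects' holds; OSHA-30 certified supervisors 0 < 2 → not met
4. scaffold inspection 160 days ago vs limit 180 → met
5. contractor registration certificate present → met
6. lien-law disclosure absent → not met
7. equipment calibration 332 days ago vs limit 365 → met
8. licensed crane operators 4 ≥ 2 → met
9. workers' compensation coverage $425,000 < $600,000 → not met
10. workers' compensation audit 98 days ago vs limit 180 → met
11. condition 'handles asbestos abatement' holds; bonding capacity review 48 days ago vs limit 45 → not met
12. jobsite safety plan present → met
Not met: 2, 3, 6, 9, 11

2, 3, 6, 9, 11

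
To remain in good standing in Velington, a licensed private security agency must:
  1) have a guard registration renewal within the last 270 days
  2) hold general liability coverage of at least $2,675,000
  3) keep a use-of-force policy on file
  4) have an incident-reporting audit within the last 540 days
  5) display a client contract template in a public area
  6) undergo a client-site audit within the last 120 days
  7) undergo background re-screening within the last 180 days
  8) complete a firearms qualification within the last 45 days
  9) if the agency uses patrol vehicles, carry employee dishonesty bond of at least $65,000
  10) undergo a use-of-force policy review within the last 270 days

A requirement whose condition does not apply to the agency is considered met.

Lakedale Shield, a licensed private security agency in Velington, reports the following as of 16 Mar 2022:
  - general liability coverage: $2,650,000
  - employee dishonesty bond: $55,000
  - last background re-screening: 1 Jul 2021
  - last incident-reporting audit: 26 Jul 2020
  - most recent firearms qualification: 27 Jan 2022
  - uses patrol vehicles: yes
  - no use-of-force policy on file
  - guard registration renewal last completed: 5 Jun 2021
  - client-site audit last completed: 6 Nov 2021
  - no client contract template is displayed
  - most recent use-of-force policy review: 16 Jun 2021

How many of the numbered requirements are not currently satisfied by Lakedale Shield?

10

1. guard registration renewal 284 days ago vs limit 270 → not met
2. general liability coverage $2,650,000 < $2,675,000 → not met
3. use-of-force policy absent → not met
4. incident-reporting audit 598 days ago vs limit 540 → not met
5. client contract template absent → not met
6. client-site audit 130 days ago vs limit 120 → not met
7. background re-screening 258 days ago vs limit 180 → not met
8. firearms qualification 48 days ago vs limit 45 → not met
9. condition 'uses patrol vehicles' holds; employee dishonesty bond $55,000 < $65,000 → not met
10. use-of-force policy review 273 days ago vs limit 270 → not met
Not met: 10 of 10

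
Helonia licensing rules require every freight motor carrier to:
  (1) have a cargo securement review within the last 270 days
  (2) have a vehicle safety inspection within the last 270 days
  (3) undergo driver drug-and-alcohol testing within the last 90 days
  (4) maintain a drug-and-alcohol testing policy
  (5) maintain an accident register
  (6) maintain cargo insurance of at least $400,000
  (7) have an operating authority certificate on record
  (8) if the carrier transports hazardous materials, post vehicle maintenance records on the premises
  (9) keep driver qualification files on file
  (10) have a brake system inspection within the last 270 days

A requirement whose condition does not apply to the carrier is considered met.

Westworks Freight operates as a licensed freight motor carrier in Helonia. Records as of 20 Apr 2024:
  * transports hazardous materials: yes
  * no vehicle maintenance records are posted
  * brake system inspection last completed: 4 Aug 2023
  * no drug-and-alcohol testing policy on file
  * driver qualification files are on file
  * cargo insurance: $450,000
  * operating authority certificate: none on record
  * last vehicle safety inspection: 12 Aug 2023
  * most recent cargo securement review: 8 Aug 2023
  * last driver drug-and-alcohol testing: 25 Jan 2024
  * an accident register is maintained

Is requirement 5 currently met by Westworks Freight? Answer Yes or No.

Yes

5. accident register present → met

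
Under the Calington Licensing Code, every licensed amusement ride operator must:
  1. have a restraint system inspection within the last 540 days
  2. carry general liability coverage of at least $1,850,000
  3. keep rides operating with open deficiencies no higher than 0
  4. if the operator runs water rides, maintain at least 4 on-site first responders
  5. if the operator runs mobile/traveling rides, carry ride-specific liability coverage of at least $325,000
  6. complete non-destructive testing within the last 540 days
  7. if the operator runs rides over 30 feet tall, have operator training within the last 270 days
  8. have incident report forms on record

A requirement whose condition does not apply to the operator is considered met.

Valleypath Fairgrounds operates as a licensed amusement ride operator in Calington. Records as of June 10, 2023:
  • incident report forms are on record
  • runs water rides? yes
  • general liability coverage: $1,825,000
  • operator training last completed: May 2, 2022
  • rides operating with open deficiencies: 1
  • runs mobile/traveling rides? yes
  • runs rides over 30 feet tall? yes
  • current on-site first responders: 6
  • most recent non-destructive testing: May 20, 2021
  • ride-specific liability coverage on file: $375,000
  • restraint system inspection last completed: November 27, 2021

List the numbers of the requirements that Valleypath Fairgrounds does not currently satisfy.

1. restraint system inspection 560 days ago vs limit 540 → not met
2. general liability coverage $1,825,000 < $1,850,000 → not met
3. rides operating with open deficiencies 1 > 0 → not met
4. condition 'runs water rides' holds; on-site first responders 6 ≥ 4 → met
5. condition 'runs mobile/traveling rides' holds; ride-specific liability coverage $375,000 ≥ $325,000 → met
6. non-destructive testing 751 days ago vs limit 540 → not met
7. condition 'runs rides over 30 feet tall' holds; operator training 404 days ago vs limit 270 → not met
8. incident report forms present → met
Not met: 1, 2, 3, 6, 7

1, 2, 3, 6, 7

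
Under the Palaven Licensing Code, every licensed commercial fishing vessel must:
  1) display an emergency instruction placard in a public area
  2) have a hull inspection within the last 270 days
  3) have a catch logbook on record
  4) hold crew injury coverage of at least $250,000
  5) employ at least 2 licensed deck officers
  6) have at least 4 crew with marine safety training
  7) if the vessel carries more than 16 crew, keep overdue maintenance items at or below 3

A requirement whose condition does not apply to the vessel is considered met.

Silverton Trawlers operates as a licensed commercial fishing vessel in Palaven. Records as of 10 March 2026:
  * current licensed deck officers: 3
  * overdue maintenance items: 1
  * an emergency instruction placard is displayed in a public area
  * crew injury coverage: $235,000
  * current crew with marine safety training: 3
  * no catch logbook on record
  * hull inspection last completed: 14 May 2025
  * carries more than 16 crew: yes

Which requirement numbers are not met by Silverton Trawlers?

1. emergency instruction placard present → met
2. hull inspection 300 days ago vs limit 270 → not met
3. catch logbook absent → not met
4. crew injury coverage $235,000 < $250,000 → not met
5. licensed deck officers 3 ≥ 2 → met
6. crew with marine safety training 3 < 4 → not met
7. condition 'carries more than 16 crew' holds; overdue maintenance items 1 ≤ 3 → met
Not met: 2, 3, 4, 6

2, 3, 4, 6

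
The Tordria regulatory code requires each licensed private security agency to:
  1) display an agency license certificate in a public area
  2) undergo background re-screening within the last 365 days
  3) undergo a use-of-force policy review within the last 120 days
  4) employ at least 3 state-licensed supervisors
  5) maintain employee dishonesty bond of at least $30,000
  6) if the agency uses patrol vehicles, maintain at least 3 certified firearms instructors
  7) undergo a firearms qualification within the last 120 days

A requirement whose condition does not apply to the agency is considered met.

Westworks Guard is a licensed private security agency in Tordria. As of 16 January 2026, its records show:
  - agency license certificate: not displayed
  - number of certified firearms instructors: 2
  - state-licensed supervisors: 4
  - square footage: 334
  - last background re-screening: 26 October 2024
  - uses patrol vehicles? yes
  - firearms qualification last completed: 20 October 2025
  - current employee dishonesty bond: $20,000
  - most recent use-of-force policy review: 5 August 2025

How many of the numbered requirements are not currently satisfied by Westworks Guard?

1. agency license certificate absent → not met
2. background re-screening 447 days ago vs limit 365 → not met
3. use-of-force policy review 164 days ago vs limit 120 → not met
4. state-licensed supervisors 4 ≥ 3 → met
5. employee dishonesty bond $20,000 < $30,000 → not met
6. condition 'uses patrol vehicles' holds; certified firearms instructors 2 < 3 → not met
7. firearms qualification 88 days ago vs limit 120 → met
Not met: 5 of 7

5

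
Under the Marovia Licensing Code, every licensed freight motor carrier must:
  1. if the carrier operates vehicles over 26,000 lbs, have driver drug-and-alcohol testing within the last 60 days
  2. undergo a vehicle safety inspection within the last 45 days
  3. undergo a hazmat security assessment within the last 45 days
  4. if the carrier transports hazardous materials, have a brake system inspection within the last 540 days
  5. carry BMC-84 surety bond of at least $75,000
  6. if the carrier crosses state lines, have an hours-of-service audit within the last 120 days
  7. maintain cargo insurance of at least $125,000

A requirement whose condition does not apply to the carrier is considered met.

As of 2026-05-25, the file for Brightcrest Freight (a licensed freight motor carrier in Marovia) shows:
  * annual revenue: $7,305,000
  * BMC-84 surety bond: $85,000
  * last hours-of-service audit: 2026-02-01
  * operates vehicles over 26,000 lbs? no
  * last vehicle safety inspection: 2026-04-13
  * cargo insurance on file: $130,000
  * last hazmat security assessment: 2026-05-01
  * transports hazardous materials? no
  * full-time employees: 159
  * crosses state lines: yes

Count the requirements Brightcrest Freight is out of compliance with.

0

1. condition 'operates vehicles over 26,000 lbs' does not hold → requirement n/a → met
2. vehicle safety inspection 42 days ago vs limit 45 → met
3. hazmat security assessment 24 days ago vs limit 45 → met
4. condition 'transports hazardous materials' does not hold → requirement n/a → met
5. BMC-84 surety bond $85,000 ≥ $75,000 → met
6. condition 'crosses state lines' holds; hours-of-service audit 113 days ago vs limit 120 → met
7. cargo insurance $130,000 ≥ $125,000 → met
Not met: 0 of 7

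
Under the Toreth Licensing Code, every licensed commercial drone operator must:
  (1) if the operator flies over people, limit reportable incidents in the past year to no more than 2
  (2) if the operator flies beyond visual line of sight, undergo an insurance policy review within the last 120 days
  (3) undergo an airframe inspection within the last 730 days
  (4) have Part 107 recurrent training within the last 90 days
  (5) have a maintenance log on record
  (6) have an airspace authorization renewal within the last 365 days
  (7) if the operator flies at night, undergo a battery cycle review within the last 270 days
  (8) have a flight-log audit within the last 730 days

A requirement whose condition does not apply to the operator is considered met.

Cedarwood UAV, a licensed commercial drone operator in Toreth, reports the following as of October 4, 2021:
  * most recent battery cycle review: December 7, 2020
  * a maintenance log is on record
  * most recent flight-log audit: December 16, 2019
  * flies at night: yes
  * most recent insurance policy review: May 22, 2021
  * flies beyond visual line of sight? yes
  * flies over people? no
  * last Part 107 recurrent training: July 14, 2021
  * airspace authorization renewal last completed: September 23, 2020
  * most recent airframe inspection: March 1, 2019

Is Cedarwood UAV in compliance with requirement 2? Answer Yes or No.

2. condition 'flies beyond visual line of sight' holds; insurance policy review 135 days ago vs limit 120 → not met

No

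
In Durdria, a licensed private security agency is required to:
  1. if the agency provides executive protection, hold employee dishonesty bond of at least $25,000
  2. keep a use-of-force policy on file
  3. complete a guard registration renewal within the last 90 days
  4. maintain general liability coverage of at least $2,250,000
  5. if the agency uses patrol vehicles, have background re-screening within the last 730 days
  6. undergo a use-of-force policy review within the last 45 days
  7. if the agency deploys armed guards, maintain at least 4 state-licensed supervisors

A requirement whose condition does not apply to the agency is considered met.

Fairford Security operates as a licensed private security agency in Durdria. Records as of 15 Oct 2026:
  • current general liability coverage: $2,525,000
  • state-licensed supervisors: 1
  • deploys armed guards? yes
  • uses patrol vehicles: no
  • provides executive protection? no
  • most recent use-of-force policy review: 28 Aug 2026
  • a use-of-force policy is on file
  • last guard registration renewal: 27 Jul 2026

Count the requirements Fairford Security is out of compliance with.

1. condition 'provides executive protection' does not hold → requirement n/a → met
2. use-of-force policy present → met
3. guard registration renewal 80 days ago vs limit 90 → met
4. general liability coverage $2,525,000 ≥ $2,250,000 → met
5. condition 'uses patrol vehicles' does not hold → requirement n/a → met
6. use-of-force policy review 48 days ago vs limit 45 → not met
7. condition 'deploys armed guards' holds; state-licensed supervisors 1 < 4 → not met
Not met: 2 of 7

2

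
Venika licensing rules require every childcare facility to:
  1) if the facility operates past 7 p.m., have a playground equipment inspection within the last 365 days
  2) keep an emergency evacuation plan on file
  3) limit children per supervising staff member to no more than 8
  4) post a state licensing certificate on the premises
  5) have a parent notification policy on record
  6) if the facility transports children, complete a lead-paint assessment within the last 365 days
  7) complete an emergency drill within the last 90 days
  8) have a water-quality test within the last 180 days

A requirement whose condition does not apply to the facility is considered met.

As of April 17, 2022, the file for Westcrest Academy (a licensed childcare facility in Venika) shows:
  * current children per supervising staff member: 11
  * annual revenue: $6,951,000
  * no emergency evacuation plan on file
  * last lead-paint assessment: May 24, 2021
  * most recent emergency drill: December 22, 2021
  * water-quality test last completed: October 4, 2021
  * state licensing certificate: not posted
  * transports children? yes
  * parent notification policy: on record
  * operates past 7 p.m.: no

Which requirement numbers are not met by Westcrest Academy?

2, 3, 4, 7, 8

1. condition 'operates past 7 p.m.' does not hold → requirement n/a → met
2. emergency evacuation plan absent → not met
3. children per supervising staff member 11 > 8 → not met
4. state licensing certificate absent → not met
5. parent notification policy present → met
6. condition 'transports children' holds; lead-paint assessment 328 days ago vs limit 365 → met
7. emergency drill 116 days ago vs limit 90 → not met
8. water-quality test 195 days ago vs limit 180 → not met
Not met: 2, 3, 4, 7, 8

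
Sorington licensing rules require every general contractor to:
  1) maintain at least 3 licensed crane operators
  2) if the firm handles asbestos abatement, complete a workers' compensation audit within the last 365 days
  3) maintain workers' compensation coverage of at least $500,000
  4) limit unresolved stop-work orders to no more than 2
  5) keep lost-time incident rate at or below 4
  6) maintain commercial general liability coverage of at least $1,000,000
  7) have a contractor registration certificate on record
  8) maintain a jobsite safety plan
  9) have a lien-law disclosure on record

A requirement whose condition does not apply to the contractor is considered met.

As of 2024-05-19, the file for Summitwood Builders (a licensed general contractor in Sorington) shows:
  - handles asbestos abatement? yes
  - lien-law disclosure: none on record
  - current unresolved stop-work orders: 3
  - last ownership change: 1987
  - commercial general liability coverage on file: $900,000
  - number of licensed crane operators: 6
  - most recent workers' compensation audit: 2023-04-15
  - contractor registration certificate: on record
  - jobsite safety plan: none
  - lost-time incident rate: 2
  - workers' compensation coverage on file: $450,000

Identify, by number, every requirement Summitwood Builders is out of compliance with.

1. licensed crane operators 6 ≥ 3 → met
2. condition 'handles asbestos abatement' holds; workers' compensation audit 400 days ago vs limit 365 → not met
3. workers' compensation coverage $450,000 < $500,000 → not met
4. unresolved stop-work orders 3 > 2 → not met
5. lost-time incident rate 2 ≤ 4 → met
6. commercial general liability coverage $900,000 < $1,000,000 → not met
7. contractor registration certificate present → met
8. jobsite safety plan absent → not met
9. lien-law disclosure absent → not met
Not met: 2, 3, 4, 6, 8, 9

2, 3, 4, 6, 8, 9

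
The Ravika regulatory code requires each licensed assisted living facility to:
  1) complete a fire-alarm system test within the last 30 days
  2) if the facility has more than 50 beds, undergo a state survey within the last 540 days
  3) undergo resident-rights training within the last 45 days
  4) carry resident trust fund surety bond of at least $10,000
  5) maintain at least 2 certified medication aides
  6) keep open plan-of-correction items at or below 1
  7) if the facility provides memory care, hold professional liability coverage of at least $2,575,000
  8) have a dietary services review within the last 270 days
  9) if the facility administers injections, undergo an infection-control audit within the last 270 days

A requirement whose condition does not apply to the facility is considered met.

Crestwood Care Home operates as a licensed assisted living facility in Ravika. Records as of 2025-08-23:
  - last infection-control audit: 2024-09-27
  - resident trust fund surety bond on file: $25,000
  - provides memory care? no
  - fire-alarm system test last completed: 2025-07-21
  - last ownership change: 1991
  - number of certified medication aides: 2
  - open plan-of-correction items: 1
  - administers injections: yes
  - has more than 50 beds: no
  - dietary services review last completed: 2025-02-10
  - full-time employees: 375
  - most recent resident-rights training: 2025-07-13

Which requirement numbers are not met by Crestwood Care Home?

1, 9

1. fire-alarm system test 33 days ago vs limit 30 → not met
2. condition 'has more than 50 beds' does not hold → requirement n/a → met
3. resident-rights training 41 days ago vs limit 45 → met
4. resident trust fund surety bond $25,000 ≥ $10,000 → met
5. certified medication aides 2 ≥ 2 → met
6. open plan-of-correction items 1 ≤ 1 → met
7. condition 'provides memory care' does not hold → requirement n/a → met
8. dietary services review 194 days ago vs limit 270 → met
9. condition 'administers injections' holds; infection-control audit 330 days ago vs limit 270 → not met
Not met: 1, 9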